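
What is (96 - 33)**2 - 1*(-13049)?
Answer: 17018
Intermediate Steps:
(96 - 33)**2 - 1*(-13049) = 63**2 + 13049 = 3969 + 13049 = 17018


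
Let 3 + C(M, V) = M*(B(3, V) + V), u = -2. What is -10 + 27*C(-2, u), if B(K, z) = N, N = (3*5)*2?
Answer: -1603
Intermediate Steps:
N = 30 (N = 15*2 = 30)
B(K, z) = 30
C(M, V) = -3 + M*(30 + V)
-10 + 27*C(-2, u) = -10 + 27*(-3 + 30*(-2) - 2*(-2)) = -10 + 27*(-3 - 60 + 4) = -10 + 27*(-59) = -10 - 1593 = -1603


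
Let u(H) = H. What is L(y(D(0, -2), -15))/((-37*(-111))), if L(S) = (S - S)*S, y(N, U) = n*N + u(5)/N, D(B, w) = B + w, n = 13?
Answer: 0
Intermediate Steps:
y(N, U) = 5/N + 13*N (y(N, U) = 13*N + 5/N = 5/N + 13*N)
L(S) = 0 (L(S) = 0*S = 0)
L(y(D(0, -2), -15))/((-37*(-111))) = 0/((-37*(-111))) = 0/4107 = 0*(1/4107) = 0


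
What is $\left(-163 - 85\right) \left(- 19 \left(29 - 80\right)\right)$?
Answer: $-240312$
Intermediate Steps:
$\left(-163 - 85\right) \left(- 19 \left(29 - 80\right)\right) = - 248 \left(\left(-19\right) \left(-51\right)\right) = \left(-248\right) 969 = -240312$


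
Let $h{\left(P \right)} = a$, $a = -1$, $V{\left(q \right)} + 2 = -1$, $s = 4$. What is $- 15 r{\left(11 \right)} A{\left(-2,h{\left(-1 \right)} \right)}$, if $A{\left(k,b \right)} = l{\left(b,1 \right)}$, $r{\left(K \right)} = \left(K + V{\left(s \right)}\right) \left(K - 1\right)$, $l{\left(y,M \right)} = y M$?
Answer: $1200$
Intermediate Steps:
$V{\left(q \right)} = -3$ ($V{\left(q \right)} = -2 - 1 = -3$)
$h{\left(P \right)} = -1$
$l{\left(y,M \right)} = M y$
$r{\left(K \right)} = \left(-1 + K\right) \left(-3 + K\right)$ ($r{\left(K \right)} = \left(K - 3\right) \left(K - 1\right) = \left(-3 + K\right) \left(-1 + K\right) = \left(-1 + K\right) \left(-3 + K\right)$)
$A{\left(k,b \right)} = b$ ($A{\left(k,b \right)} = 1 b = b$)
$- 15 r{\left(11 \right)} A{\left(-2,h{\left(-1 \right)} \right)} = - 15 \left(3 + 11^{2} - 44\right) \left(-1\right) = - 15 \left(3 + 121 - 44\right) \left(-1\right) = \left(-15\right) 80 \left(-1\right) = \left(-1200\right) \left(-1\right) = 1200$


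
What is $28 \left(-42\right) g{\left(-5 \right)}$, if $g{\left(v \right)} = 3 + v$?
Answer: $2352$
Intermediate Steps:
$28 \left(-42\right) g{\left(-5 \right)} = 28 \left(-42\right) \left(3 - 5\right) = \left(-1176\right) \left(-2\right) = 2352$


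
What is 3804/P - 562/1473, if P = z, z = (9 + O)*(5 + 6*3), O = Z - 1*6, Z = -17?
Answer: -2892128/237153 ≈ -12.195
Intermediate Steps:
O = -23 (O = -17 - 1*6 = -17 - 6 = -23)
z = -322 (z = (9 - 23)*(5 + 6*3) = -14*(5 + 18) = -14*23 = -322)
P = -322
3804/P - 562/1473 = 3804/(-322) - 562/1473 = 3804*(-1/322) - 562*1/1473 = -1902/161 - 562/1473 = -2892128/237153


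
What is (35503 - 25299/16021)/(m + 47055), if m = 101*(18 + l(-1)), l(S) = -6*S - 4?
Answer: 568768264/786230575 ≈ 0.72341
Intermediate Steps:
l(S) = -4 - 6*S
m = 2020 (m = 101*(18 + (-4 - 6*(-1))) = 101*(18 + (-4 + 6)) = 101*(18 + 2) = 101*20 = 2020)
(35503 - 25299/16021)/(m + 47055) = (35503 - 25299/16021)/(2020 + 47055) = (35503 - 25299*1/16021)/49075 = (35503 - 25299/16021)*(1/49075) = (568768264/16021)*(1/49075) = 568768264/786230575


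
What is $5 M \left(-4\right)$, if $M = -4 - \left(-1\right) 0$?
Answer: $80$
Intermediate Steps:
$M = -4$ ($M = -4 - 0 = -4 + 0 = -4$)
$5 M \left(-4\right) = 5 \left(-4\right) \left(-4\right) = \left(-20\right) \left(-4\right) = 80$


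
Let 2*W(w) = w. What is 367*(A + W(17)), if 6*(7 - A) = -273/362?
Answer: 4151871/724 ≈ 5734.6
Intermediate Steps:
W(w) = w/2
A = 5159/724 (A = 7 - (-91)/(2*362) = 7 - 1/6*(-273/362) = 7 + 91/724 = 5159/724 ≈ 7.1257)
367*(A + W(17)) = 367*(5159/724 + (1/2)*17) = 367*(5159/724 + 17/2) = 367*(11313/724) = 4151871/724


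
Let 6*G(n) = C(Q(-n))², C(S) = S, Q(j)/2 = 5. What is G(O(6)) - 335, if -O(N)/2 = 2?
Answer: -955/3 ≈ -318.33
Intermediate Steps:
Q(j) = 10 (Q(j) = 2*5 = 10)
O(N) = -4 (O(N) = -2*2 = -4)
G(n) = 50/3 (G(n) = (⅙)*10² = (⅙)*100 = 50/3)
G(O(6)) - 335 = 50/3 - 335 = -955/3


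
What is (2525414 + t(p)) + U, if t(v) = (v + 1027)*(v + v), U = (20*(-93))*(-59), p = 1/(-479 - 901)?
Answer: 2509192221541/952200 ≈ 2.6352e+6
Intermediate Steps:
p = -1/1380 (p = 1/(-1380) = -1/1380 ≈ -0.00072464)
U = 109740 (U = -1860*(-59) = 109740)
t(v) = 2*v*(1027 + v) (t(v) = (1027 + v)*(2*v) = 2*v*(1027 + v))
(2525414 + t(p)) + U = (2525414 + 2*(-1/1380)*(1027 - 1/1380)) + 109740 = (2525414 + 2*(-1/1380)*(1417259/1380)) + 109740 = (2525414 - 1417259/952200) + 109740 = 2404697793541/952200 + 109740 = 2509192221541/952200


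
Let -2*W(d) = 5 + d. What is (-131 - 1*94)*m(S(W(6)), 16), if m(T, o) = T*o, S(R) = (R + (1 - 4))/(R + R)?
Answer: -30600/11 ≈ -2781.8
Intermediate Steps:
W(d) = -5/2 - d/2 (W(d) = -(5 + d)/2 = -5/2 - d/2)
S(R) = (-3 + R)/(2*R) (S(R) = (R - 3)/((2*R)) = (-3 + R)*(1/(2*R)) = (-3 + R)/(2*R))
(-131 - 1*94)*m(S(W(6)), 16) = (-131 - 1*94)*(((-3 + (-5/2 - ½*6))/(2*(-5/2 - ½*6)))*16) = (-131 - 94)*(((-3 + (-5/2 - 3))/(2*(-5/2 - 3)))*16) = -225*(-3 - 11/2)/(2*(-11/2))*16 = -225*(½)*(-2/11)*(-17/2)*16 = -3825*16/22 = -225*136/11 = -30600/11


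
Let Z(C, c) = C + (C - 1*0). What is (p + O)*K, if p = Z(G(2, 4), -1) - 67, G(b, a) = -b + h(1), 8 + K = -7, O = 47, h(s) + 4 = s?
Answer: 450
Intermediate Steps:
h(s) = -4 + s
K = -15 (K = -8 - 7 = -15)
G(b, a) = -3 - b (G(b, a) = -b + (-4 + 1) = -b - 3 = -3 - b)
Z(C, c) = 2*C (Z(C, c) = C + (C + 0) = C + C = 2*C)
p = -77 (p = 2*(-3 - 1*2) - 67 = 2*(-3 - 2) - 67 = 2*(-5) - 67 = -10 - 67 = -77)
(p + O)*K = (-77 + 47)*(-15) = -30*(-15) = 450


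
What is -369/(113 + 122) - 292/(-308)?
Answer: -11258/18095 ≈ -0.62216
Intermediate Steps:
-369/(113 + 122) - 292/(-308) = -369/235 - 292*(-1/308) = -369*1/235 + 73/77 = -369/235 + 73/77 = -11258/18095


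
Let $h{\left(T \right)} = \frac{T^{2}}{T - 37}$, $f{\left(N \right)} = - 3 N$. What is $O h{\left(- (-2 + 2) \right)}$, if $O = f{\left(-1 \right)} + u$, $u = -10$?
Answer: $0$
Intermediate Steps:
$O = -7$ ($O = \left(-3\right) \left(-1\right) - 10 = 3 - 10 = -7$)
$h{\left(T \right)} = \frac{T^{2}}{-37 + T}$
$O h{\left(- (-2 + 2) \right)} = - 7 \frac{\left(- (-2 + 2)\right)^{2}}{-37 - \left(-2 + 2\right)} = - 7 \frac{\left(\left(-1\right) 0\right)^{2}}{-37 - 0} = - 7 \frac{0^{2}}{-37 + 0} = - 7 \frac{0}{-37} = - 7 \cdot 0 \left(- \frac{1}{37}\right) = \left(-7\right) 0 = 0$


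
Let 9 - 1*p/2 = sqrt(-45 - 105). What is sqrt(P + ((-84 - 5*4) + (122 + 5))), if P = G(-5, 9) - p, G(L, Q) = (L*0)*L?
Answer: sqrt(5 + 10*I*sqrt(6)) ≈ 3.873 + 3.1623*I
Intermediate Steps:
G(L, Q) = 0 (G(L, Q) = 0*L = 0)
p = 18 - 10*I*sqrt(6) (p = 18 - 2*sqrt(-45 - 105) = 18 - 10*I*sqrt(6) ≈ 18.0 - 24.495*I)
P = -18 + 10*I*sqrt(6) (P = 0 - (18 - 10*I*sqrt(6)) = 0 + (-18 + 10*I*sqrt(6)) = -18 + 10*I*sqrt(6) ≈ -18.0 + 24.495*I)
sqrt(P + ((-84 - 5*4) + (122 + 5))) = sqrt((-18 + 10*I*sqrt(6)) + ((-84 - 5*4) + (122 + 5))) = sqrt((-18 + 10*I*sqrt(6)) + ((-84 - 1*20) + 127)) = sqrt((-18 + 10*I*sqrt(6)) + ((-84 - 20) + 127)) = sqrt((-18 + 10*I*sqrt(6)) + (-104 + 127)) = sqrt((-18 + 10*I*sqrt(6)) + 23) = sqrt(5 + 10*I*sqrt(6))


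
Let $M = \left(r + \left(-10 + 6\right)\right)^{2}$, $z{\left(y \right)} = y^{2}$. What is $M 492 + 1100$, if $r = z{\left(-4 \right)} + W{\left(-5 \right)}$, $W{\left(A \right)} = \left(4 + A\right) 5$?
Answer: $25208$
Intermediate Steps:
$W{\left(A \right)} = 20 + 5 A$
$r = 11$ ($r = \left(-4\right)^{2} + \left(20 + 5 \left(-5\right)\right) = 16 + \left(20 - 25\right) = 16 - 5 = 11$)
$M = 49$ ($M = \left(11 + \left(-10 + 6\right)\right)^{2} = \left(11 - 4\right)^{2} = 7^{2} = 49$)
$M 492 + 1100 = 49 \cdot 492 + 1100 = 24108 + 1100 = 25208$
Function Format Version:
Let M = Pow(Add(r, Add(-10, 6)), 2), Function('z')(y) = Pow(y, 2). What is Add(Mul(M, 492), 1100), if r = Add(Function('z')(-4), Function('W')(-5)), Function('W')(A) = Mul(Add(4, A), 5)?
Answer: 25208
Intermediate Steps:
Function('W')(A) = Add(20, Mul(5, A))
r = 11 (r = Add(Pow(-4, 2), Add(20, Mul(5, -5))) = Add(16, Add(20, -25)) = Add(16, -5) = 11)
M = 49 (M = Pow(Add(11, Add(-10, 6)), 2) = Pow(Add(11, -4), 2) = Pow(7, 2) = 49)
Add(Mul(M, 492), 1100) = Add(Mul(49, 492), 1100) = Add(24108, 1100) = 25208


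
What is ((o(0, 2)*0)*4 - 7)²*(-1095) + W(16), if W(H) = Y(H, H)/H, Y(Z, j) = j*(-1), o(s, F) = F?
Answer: -53656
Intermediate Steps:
Y(Z, j) = -j
W(H) = -1 (W(H) = (-H)/H = -1)
((o(0, 2)*0)*4 - 7)²*(-1095) + W(16) = ((2*0)*4 - 7)²*(-1095) - 1 = (0*4 - 7)²*(-1095) - 1 = (0 - 7)²*(-1095) - 1 = (-7)²*(-1095) - 1 = 49*(-1095) - 1 = -53655 - 1 = -53656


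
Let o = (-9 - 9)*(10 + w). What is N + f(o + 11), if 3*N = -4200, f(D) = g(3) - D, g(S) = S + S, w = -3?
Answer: -1279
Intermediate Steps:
g(S) = 2*S
o = -126 (o = (-9 - 9)*(10 - 3) = -18*7 = -126)
f(D) = 6 - D (f(D) = 2*3 - D = 6 - D)
N = -1400 (N = (1/3)*(-4200) = -1400)
N + f(o + 11) = -1400 + (6 - (-126 + 11)) = -1400 + (6 - 1*(-115)) = -1400 + (6 + 115) = -1400 + 121 = -1279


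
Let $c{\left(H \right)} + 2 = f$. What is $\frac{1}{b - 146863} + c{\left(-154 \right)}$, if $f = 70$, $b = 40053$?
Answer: $\frac{7263079}{106810} \approx 68.0$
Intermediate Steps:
$c{\left(H \right)} = 68$ ($c{\left(H \right)} = -2 + 70 = 68$)
$\frac{1}{b - 146863} + c{\left(-154 \right)} = \frac{1}{40053 - 146863} + 68 = \frac{1}{-106810} + 68 = - \frac{1}{106810} + 68 = \frac{7263079}{106810}$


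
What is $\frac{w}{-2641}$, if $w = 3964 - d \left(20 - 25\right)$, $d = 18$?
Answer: $- \frac{4054}{2641} \approx -1.535$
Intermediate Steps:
$w = 4054$ ($w = 3964 - 18 \left(20 - 25\right) = 3964 - 18 \left(-5\right) = 3964 - -90 = 3964 + 90 = 4054$)
$\frac{w}{-2641} = \frac{4054}{-2641} = 4054 \left(- \frac{1}{2641}\right) = - \frac{4054}{2641}$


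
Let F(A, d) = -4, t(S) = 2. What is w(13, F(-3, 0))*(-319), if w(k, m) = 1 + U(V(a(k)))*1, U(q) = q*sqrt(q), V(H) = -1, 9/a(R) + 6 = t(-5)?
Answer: -319 + 319*I ≈ -319.0 + 319.0*I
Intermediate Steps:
a(R) = -9/4 (a(R) = 9/(-6 + 2) = 9/(-4) = 9*(-1/4) = -9/4)
U(q) = q**(3/2)
w(k, m) = 1 - I (w(k, m) = 1 + (-1)**(3/2)*1 = 1 - I*1 = 1 - I)
w(13, F(-3, 0))*(-319) = (1 - I)*(-319) = -319 + 319*I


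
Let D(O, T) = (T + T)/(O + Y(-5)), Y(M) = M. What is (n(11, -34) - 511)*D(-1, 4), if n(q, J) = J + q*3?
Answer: 2048/3 ≈ 682.67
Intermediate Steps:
D(O, T) = 2*T/(-5 + O) (D(O, T) = (T + T)/(O - 5) = (2*T)/(-5 + O) = 2*T/(-5 + O))
n(q, J) = J + 3*q
(n(11, -34) - 511)*D(-1, 4) = ((-34 + 3*11) - 511)*(2*4/(-5 - 1)) = ((-34 + 33) - 511)*(2*4/(-6)) = (-1 - 511)*(2*4*(-⅙)) = -512*(-4/3) = 2048/3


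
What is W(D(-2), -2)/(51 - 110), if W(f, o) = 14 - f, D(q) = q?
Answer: -16/59 ≈ -0.27119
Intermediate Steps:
W(D(-2), -2)/(51 - 110) = (14 - 1*(-2))/(51 - 110) = (14 + 2)/(-59) = -1/59*16 = -16/59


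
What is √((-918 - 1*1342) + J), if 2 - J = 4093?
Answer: I*√6351 ≈ 79.693*I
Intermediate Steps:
J = -4091 (J = 2 - 1*4093 = 2 - 4093 = -4091)
√((-918 - 1*1342) + J) = √((-918 - 1*1342) - 4091) = √((-918 - 1342) - 4091) = √(-2260 - 4091) = √(-6351) = I*√6351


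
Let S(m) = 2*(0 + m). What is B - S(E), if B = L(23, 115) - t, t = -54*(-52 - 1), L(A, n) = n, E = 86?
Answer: -2919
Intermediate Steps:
t = 2862 (t = -54*(-53) = 2862)
S(m) = 2*m
B = -2747 (B = 115 - 1*2862 = 115 - 2862 = -2747)
B - S(E) = -2747 - 2*86 = -2747 - 1*172 = -2747 - 172 = -2919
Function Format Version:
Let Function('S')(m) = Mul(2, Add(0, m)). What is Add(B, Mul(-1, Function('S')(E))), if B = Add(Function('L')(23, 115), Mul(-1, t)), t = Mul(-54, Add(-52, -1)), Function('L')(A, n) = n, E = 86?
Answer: -2919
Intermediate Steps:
t = 2862 (t = Mul(-54, -53) = 2862)
Function('S')(m) = Mul(2, m)
B = -2747 (B = Add(115, Mul(-1, 2862)) = Add(115, -2862) = -2747)
Add(B, Mul(-1, Function('S')(E))) = Add(-2747, Mul(-1, Mul(2, 86))) = Add(-2747, Mul(-1, 172)) = Add(-2747, -172) = -2919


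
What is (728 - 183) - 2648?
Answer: -2103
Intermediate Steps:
(728 - 183) - 2648 = 545 - 2648 = -2103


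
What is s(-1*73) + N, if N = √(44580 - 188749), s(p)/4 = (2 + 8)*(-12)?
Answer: -480 + I*√144169 ≈ -480.0 + 379.7*I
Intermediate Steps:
s(p) = -480 (s(p) = 4*((2 + 8)*(-12)) = 4*(10*(-12)) = 4*(-120) = -480)
N = I*√144169 (N = √(-144169) = I*√144169 ≈ 379.7*I)
s(-1*73) + N = -480 + I*√144169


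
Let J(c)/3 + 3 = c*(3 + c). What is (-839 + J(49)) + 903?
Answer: 7699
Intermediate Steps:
J(c) = -9 + 3*c*(3 + c) (J(c) = -9 + 3*(c*(3 + c)) = -9 + 3*c*(3 + c))
(-839 + J(49)) + 903 = (-839 + (-9 + 3*49² + 9*49)) + 903 = (-839 + (-9 + 3*2401 + 441)) + 903 = (-839 + (-9 + 7203 + 441)) + 903 = (-839 + 7635) + 903 = 6796 + 903 = 7699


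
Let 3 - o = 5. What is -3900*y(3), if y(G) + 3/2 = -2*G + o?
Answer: 37050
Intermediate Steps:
o = -2 (o = 3 - 1*5 = 3 - 5 = -2)
y(G) = -7/2 - 2*G (y(G) = -3/2 + (-2*G - 2) = -3/2 + (-2 - 2*G) = -7/2 - 2*G)
-3900*y(3) = -3900*(-7/2 - 2*3) = -3900*(-7/2 - 6) = -3900*(-19/2) = 37050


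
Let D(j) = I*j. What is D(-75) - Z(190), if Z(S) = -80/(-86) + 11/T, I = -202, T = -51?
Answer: 33222383/2193 ≈ 15149.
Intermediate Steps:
D(j) = -202*j
Z(S) = 1567/2193 (Z(S) = -80/(-86) + 11/(-51) = -80*(-1/86) + 11*(-1/51) = 40/43 - 11/51 = 1567/2193)
D(-75) - Z(190) = -202*(-75) - 1*1567/2193 = 15150 - 1567/2193 = 33222383/2193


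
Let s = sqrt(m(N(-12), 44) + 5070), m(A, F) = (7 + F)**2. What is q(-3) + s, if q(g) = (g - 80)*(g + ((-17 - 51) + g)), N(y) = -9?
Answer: 6142 + sqrt(7671) ≈ 6229.6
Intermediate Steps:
q(g) = (-80 + g)*(-68 + 2*g) (q(g) = (-80 + g)*(g + (-68 + g)) = (-80 + g)*(-68 + 2*g))
s = sqrt(7671) (s = sqrt((7 + 44)**2 + 5070) = sqrt(51**2 + 5070) = sqrt(2601 + 5070) = sqrt(7671) ≈ 87.584)
q(-3) + s = (5440 - 228*(-3) + 2*(-3)**2) + sqrt(7671) = (5440 + 684 + 2*9) + sqrt(7671) = (5440 + 684 + 18) + sqrt(7671) = 6142 + sqrt(7671)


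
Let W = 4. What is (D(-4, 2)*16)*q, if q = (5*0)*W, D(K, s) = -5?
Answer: 0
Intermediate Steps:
q = 0 (q = (5*0)*4 = 0*4 = 0)
(D(-4, 2)*16)*q = -5*16*0 = -80*0 = 0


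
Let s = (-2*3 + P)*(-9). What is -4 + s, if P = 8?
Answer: -22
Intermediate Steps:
s = -18 (s = (-2*3 + 8)*(-9) = (-6 + 8)*(-9) = 2*(-9) = -18)
-4 + s = -4 - 18 = -22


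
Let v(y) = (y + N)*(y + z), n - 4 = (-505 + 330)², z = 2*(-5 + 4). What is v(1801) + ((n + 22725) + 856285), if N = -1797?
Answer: 916835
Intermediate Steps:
z = -2 (z = 2*(-1) = -2)
n = 30629 (n = 4 + (-505 + 330)² = 4 + (-175)² = 4 + 30625 = 30629)
v(y) = (-1797 + y)*(-2 + y) (v(y) = (y - 1797)*(y - 2) = (-1797 + y)*(-2 + y))
v(1801) + ((n + 22725) + 856285) = (3594 + 1801² - 1799*1801) + ((30629 + 22725) + 856285) = (3594 + 3243601 - 3239999) + (53354 + 856285) = 7196 + 909639 = 916835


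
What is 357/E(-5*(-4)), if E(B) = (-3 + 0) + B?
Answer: 21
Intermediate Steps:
E(B) = -3 + B
357/E(-5*(-4)) = 357/(-3 - 5*(-4)) = 357/(-3 + 20) = 357/17 = 357*(1/17) = 21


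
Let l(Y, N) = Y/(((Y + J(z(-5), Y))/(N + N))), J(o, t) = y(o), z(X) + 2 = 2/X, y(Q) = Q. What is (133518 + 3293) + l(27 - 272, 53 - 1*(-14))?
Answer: 169399357/1237 ≈ 1.3694e+5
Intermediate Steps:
z(X) = -2 + 2/X
J(o, t) = o
l(Y, N) = 2*N*Y/(-12/5 + Y) (l(Y, N) = Y/(((Y + (-2 + 2/(-5)))/(N + N))) = Y/(((Y + (-2 + 2*(-1/5)))/((2*N)))) = Y/(((Y + (-2 - 2/5))*(1/(2*N)))) = Y/(((Y - 12/5)*(1/(2*N)))) = Y/(((-12/5 + Y)*(1/(2*N)))) = Y/(((-12/5 + Y)/(2*N))) = Y*(2*N/(-12/5 + Y)) = 2*N*Y/(-12/5 + Y))
(133518 + 3293) + l(27 - 272, 53 - 1*(-14)) = (133518 + 3293) + 10*(53 - 1*(-14))*(27 - 272)/(-12 + 5*(27 - 272)) = 136811 + 10*(53 + 14)*(-245)/(-12 + 5*(-245)) = 136811 + 10*67*(-245)/(-12 - 1225) = 136811 + 10*67*(-245)/(-1237) = 136811 + 10*67*(-245)*(-1/1237) = 136811 + 164150/1237 = 169399357/1237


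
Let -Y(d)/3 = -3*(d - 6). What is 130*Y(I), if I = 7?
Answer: 1170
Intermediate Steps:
Y(d) = -54 + 9*d (Y(d) = -(-9)*(d - 6) = -(-9)*(-6 + d) = -3*(18 - 3*d) = -54 + 9*d)
130*Y(I) = 130*(-54 + 9*7) = 130*(-54 + 63) = 130*9 = 1170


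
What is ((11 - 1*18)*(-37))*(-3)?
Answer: -777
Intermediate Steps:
((11 - 1*18)*(-37))*(-3) = ((11 - 18)*(-37))*(-3) = -7*(-37)*(-3) = 259*(-3) = -777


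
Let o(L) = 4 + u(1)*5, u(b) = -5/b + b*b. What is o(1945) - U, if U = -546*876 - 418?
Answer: 478698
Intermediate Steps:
u(b) = b² - 5/b (u(b) = -5/b + b² = b² - 5/b)
U = -478714 (U = -478296 - 418 = -478714)
o(L) = -16 (o(L) = 4 + ((-5 + 1³)/1)*5 = 4 + (1*(-5 + 1))*5 = 4 + (1*(-4))*5 = 4 - 4*5 = 4 - 20 = -16)
o(1945) - U = -16 - 1*(-478714) = -16 + 478714 = 478698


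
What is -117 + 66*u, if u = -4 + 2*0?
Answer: -381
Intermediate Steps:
u = -4 (u = -4 + 0 = -4)
-117 + 66*u = -117 + 66*(-4) = -117 - 264 = -381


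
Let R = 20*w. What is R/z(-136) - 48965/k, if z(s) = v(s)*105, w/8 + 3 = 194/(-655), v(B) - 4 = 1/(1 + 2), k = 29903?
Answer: -4984497289/1782368315 ≈ -2.7966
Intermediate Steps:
v(B) = 13/3 (v(B) = 4 + 1/(1 + 2) = 4 + 1/3 = 13/3)
w = -17272/655 (w = -24 + 8*(194/(-655)) = -24 + 8*(194*(-1/655)) = -24 + 8*(-194/655) = -24 - 1552/655 = -17272/655 ≈ -26.369)
z(s) = 455 (z(s) = (13/3)*105 = 455)
R = -69088/131 (R = 20*(-17272/655) = -69088/131 ≈ -527.39)
R/z(-136) - 48965/k = -69088/131/455 - 48965/29903 = -69088/131*1/455 - 48965*1/29903 = -69088/59605 - 48965/29903 = -4984497289/1782368315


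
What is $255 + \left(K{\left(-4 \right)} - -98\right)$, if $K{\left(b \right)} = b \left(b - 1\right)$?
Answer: $373$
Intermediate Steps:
$K{\left(b \right)} = b \left(-1 + b\right)$
$255 + \left(K{\left(-4 \right)} - -98\right) = 255 - \left(-98 + 4 \left(-1 - 4\right)\right) = 255 + \left(\left(-4\right) \left(-5\right) + 98\right) = 255 + \left(20 + 98\right) = 255 + 118 = 373$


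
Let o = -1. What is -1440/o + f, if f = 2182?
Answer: 3622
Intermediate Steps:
-1440/o + f = -1440/(-1) + 2182 = -1*(-1440) + 2182 = 1440 + 2182 = 3622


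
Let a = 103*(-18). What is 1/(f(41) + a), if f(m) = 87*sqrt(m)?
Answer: -206/347443 - 29*sqrt(41)/1042329 ≈ -0.00077105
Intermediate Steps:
a = -1854
1/(f(41) + a) = 1/(87*sqrt(41) - 1854) = 1/(-1854 + 87*sqrt(41))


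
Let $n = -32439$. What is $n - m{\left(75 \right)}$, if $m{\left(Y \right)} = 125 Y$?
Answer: $-41814$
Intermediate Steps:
$n - m{\left(75 \right)} = -32439 - 125 \cdot 75 = -32439 - 9375 = -41814$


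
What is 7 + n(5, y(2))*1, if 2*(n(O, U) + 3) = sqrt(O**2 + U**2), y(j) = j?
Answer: 4 + sqrt(29)/2 ≈ 6.6926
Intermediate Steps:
n(O, U) = -3 + sqrt(O**2 + U**2)/2
7 + n(5, y(2))*1 = 7 + (-3 + sqrt(5**2 + 2**2)/2)*1 = 7 + (-3 + sqrt(25 + 4)/2)*1 = 7 + (-3 + sqrt(29)/2)*1 = 7 + (-3 + sqrt(29)/2) = 4 + sqrt(29)/2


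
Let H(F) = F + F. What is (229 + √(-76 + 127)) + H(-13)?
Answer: 203 + √51 ≈ 210.14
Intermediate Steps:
H(F) = 2*F
(229 + √(-76 + 127)) + H(-13) = (229 + √(-76 + 127)) + 2*(-13) = (229 + √51) - 26 = 203 + √51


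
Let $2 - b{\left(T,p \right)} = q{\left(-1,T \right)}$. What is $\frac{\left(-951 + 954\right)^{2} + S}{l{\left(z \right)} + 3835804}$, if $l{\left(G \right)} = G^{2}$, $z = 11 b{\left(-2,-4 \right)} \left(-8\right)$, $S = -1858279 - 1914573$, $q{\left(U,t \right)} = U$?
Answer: $- \frac{3772843}{3905500} \approx -0.96603$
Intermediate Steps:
$S = -3772852$
$b{\left(T,p \right)} = 3$ ($b{\left(T,p \right)} = 2 - -1 = 2 + 1 = 3$)
$z = -264$ ($z = 11 \cdot 3 \left(-8\right) = 33 \left(-8\right) = -264$)
$\frac{\left(-951 + 954\right)^{2} + S}{l{\left(z \right)} + 3835804} = \frac{\left(-951 + 954\right)^{2} - 3772852}{\left(-264\right)^{2} + 3835804} = \frac{3^{2} - 3772852}{69696 + 3835804} = \frac{9 - 3772852}{3905500} = \left(-3772843\right) \frac{1}{3905500} = - \frac{3772843}{3905500}$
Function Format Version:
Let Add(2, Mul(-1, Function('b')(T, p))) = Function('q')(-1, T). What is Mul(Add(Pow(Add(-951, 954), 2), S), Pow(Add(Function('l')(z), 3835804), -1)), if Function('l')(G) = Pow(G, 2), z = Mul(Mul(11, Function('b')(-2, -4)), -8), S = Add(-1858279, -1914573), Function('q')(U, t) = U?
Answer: Rational(-3772843, 3905500) ≈ -0.96603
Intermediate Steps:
S = -3772852
Function('b')(T, p) = 3 (Function('b')(T, p) = Add(2, Mul(-1, -1)) = Add(2, 1) = 3)
z = -264 (z = Mul(Mul(11, 3), -8) = Mul(33, -8) = -264)
Mul(Add(Pow(Add(-951, 954), 2), S), Pow(Add(Function('l')(z), 3835804), -1)) = Mul(Add(Pow(Add(-951, 954), 2), -3772852), Pow(Add(Pow(-264, 2), 3835804), -1)) = Mul(Add(Pow(3, 2), -3772852), Pow(Add(69696, 3835804), -1)) = Mul(Add(9, -3772852), Pow(3905500, -1)) = Mul(-3772843, Rational(1, 3905500)) = Rational(-3772843, 3905500)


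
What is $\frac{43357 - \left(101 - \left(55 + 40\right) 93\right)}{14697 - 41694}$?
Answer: $- \frac{52091}{26997} \approx -1.9295$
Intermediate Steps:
$\frac{43357 - \left(101 - \left(55 + 40\right) 93\right)}{14697 - 41694} = \frac{43357 + \left(-101 + 95 \cdot 93\right)}{-26997} = \left(43357 + \left(-101 + 8835\right)\right) \left(- \frac{1}{26997}\right) = \left(43357 + 8734\right) \left(- \frac{1}{26997}\right) = 52091 \left(- \frac{1}{26997}\right) = - \frac{52091}{26997}$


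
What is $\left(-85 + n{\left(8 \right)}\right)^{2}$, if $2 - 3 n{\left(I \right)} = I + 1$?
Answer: $\frac{68644}{9} \approx 7627.1$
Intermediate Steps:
$n{\left(I \right)} = \frac{1}{3} - \frac{I}{3}$ ($n{\left(I \right)} = \frac{2}{3} - \frac{I + 1}{3} = \frac{2}{3} - \frac{1 + I}{3} = \frac{2}{3} - \left(\frac{1}{3} + \frac{I}{3}\right) = \frac{1}{3} - \frac{I}{3}$)
$\left(-85 + n{\left(8 \right)}\right)^{2} = \left(-85 + \left(\frac{1}{3} - \frac{8}{3}\right)\right)^{2} = \left(-85 - \frac{7}{3}\right)^{2} = \left(- \frac{262}{3}\right)^{2} = \frac{68644}{9}$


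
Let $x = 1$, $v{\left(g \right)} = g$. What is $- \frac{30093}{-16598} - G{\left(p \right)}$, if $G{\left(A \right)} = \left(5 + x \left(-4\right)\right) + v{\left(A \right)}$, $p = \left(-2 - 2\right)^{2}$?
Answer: $- \frac{252073}{16598} \approx -15.187$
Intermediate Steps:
$p = 16$ ($p = \left(-4\right)^{2} = 16$)
$G{\left(A \right)} = 1 + A$ ($G{\left(A \right)} = \left(5 + 1 \left(-4\right)\right) + A = \left(5 - 4\right) + A = 1 + A$)
$- \frac{30093}{-16598} - G{\left(p \right)} = - \frac{30093}{-16598} - \left(1 + 16\right) = \left(-30093\right) \left(- \frac{1}{16598}\right) - 17 = \frac{30093}{16598} - 17 = - \frac{252073}{16598}$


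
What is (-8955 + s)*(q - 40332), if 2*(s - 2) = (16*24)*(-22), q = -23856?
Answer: 845805276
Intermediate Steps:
s = -4222 (s = 2 + ((16*24)*(-22))/2 = 2 + (384*(-22))/2 = 2 + (½)*(-8448) = 2 - 4224 = -4222)
(-8955 + s)*(q - 40332) = (-8955 - 4222)*(-23856 - 40332) = -13177*(-64188) = 845805276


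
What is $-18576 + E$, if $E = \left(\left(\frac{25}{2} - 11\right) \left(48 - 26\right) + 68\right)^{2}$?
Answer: $-8375$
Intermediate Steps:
$E = 10201$ ($E = \left(\left(25 \cdot \frac{1}{2} - 11\right) 22 + 68\right)^{2} = \left(\left(\frac{25}{2} - 11\right) 22 + 68\right)^{2} = \left(\frac{3}{2} \cdot 22 + 68\right)^{2} = \left(33 + 68\right)^{2} = 101^{2} = 10201$)
$-18576 + E = -18576 + 10201 = -8375$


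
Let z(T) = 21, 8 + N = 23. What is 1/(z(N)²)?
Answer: 1/441 ≈ 0.0022676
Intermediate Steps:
N = 15 (N = -8 + 23 = 15)
1/(z(N)²) = 1/(21²) = 1/441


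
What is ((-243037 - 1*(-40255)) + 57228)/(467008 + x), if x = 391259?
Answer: -48518/286089 ≈ -0.16959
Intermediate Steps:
((-243037 - 1*(-40255)) + 57228)/(467008 + x) = ((-243037 - 1*(-40255)) + 57228)/(467008 + 391259) = ((-243037 + 40255) + 57228)/858267 = (-202782 + 57228)*(1/858267) = -145554*1/858267 = -48518/286089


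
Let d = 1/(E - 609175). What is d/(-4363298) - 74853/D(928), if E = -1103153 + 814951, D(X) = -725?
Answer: 293088663280356863/2838754370275850 ≈ 103.25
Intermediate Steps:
E = -288202
d = -1/897377 (d = 1/(-288202 - 609175) = 1/(-897377) = -1/897377 ≈ -1.1144e-6)
d/(-4363298) - 74853/D(928) = -1/897377/(-4363298) - 74853/(-725) = -1/897377*(-1/4363298) - 74853*(-1/725) = 1/3915523269346 + 74853/725 = 293088663280356863/2838754370275850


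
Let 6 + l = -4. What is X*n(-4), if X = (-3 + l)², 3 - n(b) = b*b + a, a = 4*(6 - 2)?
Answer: -4901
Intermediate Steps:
a = 16 (a = 4*4 = 16)
n(b) = -13 - b² (n(b) = 3 - (b*b + 16) = 3 - (b² + 16) = 3 - (16 + b²) = 3 + (-16 - b²) = -13 - b²)
l = -10 (l = -6 - 4 = -10)
X = 169 (X = (-3 - 10)² = (-13)² = 169)
X*n(-4) = 169*(-13 - 1*(-4)²) = 169*(-13 - 1*16) = 169*(-13 - 16) = 169*(-29) = -4901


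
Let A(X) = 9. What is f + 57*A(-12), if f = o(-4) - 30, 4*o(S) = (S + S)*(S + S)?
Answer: 499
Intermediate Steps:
o(S) = S² (o(S) = ((S + S)*(S + S))/4 = ((2*S)*(2*S))/4 = (4*S²)/4 = S²)
f = -14 (f = (-4)² - 30 = 16 - 30 = -14)
f + 57*A(-12) = -14 + 57*9 = -14 + 513 = 499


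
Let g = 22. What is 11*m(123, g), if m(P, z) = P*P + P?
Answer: 167772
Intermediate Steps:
m(P, z) = P + P**2 (m(P, z) = P**2 + P = P + P**2)
11*m(123, g) = 11*(123*(1 + 123)) = 11*(123*124) = 11*15252 = 167772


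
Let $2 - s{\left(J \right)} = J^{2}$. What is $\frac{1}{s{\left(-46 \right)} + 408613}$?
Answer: $\frac{1}{406499} \approx 2.46 \cdot 10^{-6}$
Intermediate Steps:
$s{\left(J \right)} = 2 - J^{2}$
$\frac{1}{s{\left(-46 \right)} + 408613} = \frac{1}{\left(2 - \left(-46\right)^{2}\right) + 408613} = \frac{1}{\left(2 - 2116\right) + 408613} = \frac{1}{-2114 + 408613} = \frac{1}{406499}$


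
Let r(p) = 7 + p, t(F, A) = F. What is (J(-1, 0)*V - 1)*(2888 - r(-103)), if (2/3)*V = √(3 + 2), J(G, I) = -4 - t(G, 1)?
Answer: -2984 - 13428*√5 ≈ -33010.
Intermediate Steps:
J(G, I) = -4 - G
V = 3*√5/2 (V = 3*√(3 + 2)/2 = 3*√5/2 ≈ 3.3541)
(J(-1, 0)*V - 1)*(2888 - r(-103)) = ((-4 - 1*(-1))*(3*√5/2) - 1)*(2888 - (7 - 103)) = ((-4 + 1)*(3*√5/2) - 1)*(2888 - 1*(-96)) = (-9*√5/2 - 1)*(2888 + 96) = (-9*√5/2 - 1)*2984 = (-1 - 9*√5/2)*2984 = -2984 - 13428*√5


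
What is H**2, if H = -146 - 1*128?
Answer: 75076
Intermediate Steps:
H = -274 (H = -146 - 128 = -274)
H**2 = (-274)**2 = 75076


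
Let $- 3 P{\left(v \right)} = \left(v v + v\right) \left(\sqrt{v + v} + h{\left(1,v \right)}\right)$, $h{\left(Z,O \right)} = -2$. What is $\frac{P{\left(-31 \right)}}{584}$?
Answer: $\frac{155}{146} - \frac{155 i \sqrt{62}}{292} \approx 1.0616 - 4.1797 i$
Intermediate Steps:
$P{\left(v \right)} = - \frac{\left(-2 + \sqrt{2} \sqrt{v}\right) \left(v + v^{2}\right)}{3}$ ($P{\left(v \right)} = - \frac{\left(v v + v\right) \left(\sqrt{v + v} - 2\right)}{3} = - \frac{\left(v^{2} + v\right) \left(\sqrt{2 v} - 2\right)}{3} = - \frac{\left(v + v^{2}\right) \left(\sqrt{2} \sqrt{v} - 2\right)}{3} = - \frac{\left(v + v^{2}\right) \left(-2 + \sqrt{2} \sqrt{v}\right)}{3} = - \frac{\left(-2 + \sqrt{2} \sqrt{v}\right) \left(v + v^{2}\right)}{3}$)
$\frac{P{\left(-31 \right)}}{584} = \frac{\frac{2}{3} \left(-31\right) + \frac{2 \left(-31\right)^{2}}{3} - \frac{\sqrt{2} \left(-31\right)^{\frac{3}{2}}}{3} - \frac{\sqrt{2} \left(-31\right)^{\frac{5}{2}}}{3}}{584} = \left(- \frac{62}{3} + \frac{2}{3} \cdot 961 - \frac{\sqrt{2} \left(- 31 i \sqrt{31}\right)}{3} - \frac{\sqrt{2} \cdot 961 i \sqrt{31}}{3}\right) \frac{1}{584} = \left(- \frac{62}{3} + \frac{1922}{3} + \frac{31 i \sqrt{62}}{3} - \frac{961 i \sqrt{62}}{3}\right) \frac{1}{584} = \left(620 - 310 i \sqrt{62}\right) \frac{1}{584} = \frac{155}{146} - \frac{155 i \sqrt{62}}{292}$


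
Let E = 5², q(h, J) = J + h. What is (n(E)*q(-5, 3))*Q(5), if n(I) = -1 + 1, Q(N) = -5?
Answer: 0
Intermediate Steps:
E = 25
n(I) = 0
(n(E)*q(-5, 3))*Q(5) = (0*(3 - 5))*(-5) = (0*(-2))*(-5) = 0*(-5) = 0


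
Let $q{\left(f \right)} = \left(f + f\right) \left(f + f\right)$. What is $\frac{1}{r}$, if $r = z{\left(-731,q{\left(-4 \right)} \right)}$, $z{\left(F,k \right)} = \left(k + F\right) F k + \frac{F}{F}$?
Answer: $\frac{1}{31204929} \approx 3.2046 \cdot 10^{-8}$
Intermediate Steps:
$q{\left(f \right)} = 4 f^{2}$ ($q{\left(f \right)} = 2 f 2 f = 4 f^{2}$)
$z{\left(F,k \right)} = 1 + F k \left(F + k\right)$ ($z{\left(F,k \right)} = \left(F + k\right) F k + 1 = F \left(F + k\right) k + 1 = F k \left(F + k\right) + 1 = 1 + F k \left(F + k\right)$)
$r = 31204929$ ($r = 1 - 731 \left(4 \left(-4\right)^{2}\right)^{2} + 4 \left(-4\right)^{2} \left(-731\right)^{2} = 1 - 731 \left(4 \cdot 16\right)^{2} + 4 \cdot 16 \cdot 534361 = 1 - 731 \cdot 64^{2} + 64 \cdot 534361 = 1 - 2994176 + 34199104 = 31204929$)
$\frac{1}{r} = \frac{1}{31204929}$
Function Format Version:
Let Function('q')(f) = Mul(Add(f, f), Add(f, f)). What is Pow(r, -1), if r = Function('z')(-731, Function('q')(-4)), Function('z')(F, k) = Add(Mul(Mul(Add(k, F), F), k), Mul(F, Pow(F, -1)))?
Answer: Rational(1, 31204929) ≈ 3.2046e-8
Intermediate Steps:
Function('q')(f) = Mul(4, Pow(f, 2)) (Function('q')(f) = Mul(Mul(2, f), Mul(2, f)) = Mul(4, Pow(f, 2)))
Function('z')(F, k) = Add(1, Mul(F, k, Add(F, k))) (Function('z')(F, k) = Add(Mul(Mul(Add(F, k), F), k), 1) = Add(Mul(Mul(F, Add(F, k)), k), 1) = Add(Mul(F, k, Add(F, k)), 1) = Add(1, Mul(F, k, Add(F, k))))
r = 31204929 (r = Add(1, Mul(-731, Pow(Mul(4, Pow(-4, 2)), 2)), Mul(Mul(4, Pow(-4, 2)), Pow(-731, 2))) = Add(1, Mul(-731, Pow(Mul(4, 16), 2)), Mul(Mul(4, 16), 534361)) = Add(1, Mul(-731, Pow(64, 2)), Mul(64, 534361)) = Add(1, Mul(-731, 4096), 34199104) = Add(1, -2994176, 34199104) = 31204929)
Pow(r, -1) = Pow(31204929, -1) = Rational(1, 31204929)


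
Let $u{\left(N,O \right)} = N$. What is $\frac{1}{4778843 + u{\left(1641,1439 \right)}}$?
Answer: $\frac{1}{4780484} \approx 2.0918 \cdot 10^{-7}$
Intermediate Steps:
$\frac{1}{4778843 + u{\left(1641,1439 \right)}} = \frac{1}{4778843 + 1641} = \frac{1}{4780484}$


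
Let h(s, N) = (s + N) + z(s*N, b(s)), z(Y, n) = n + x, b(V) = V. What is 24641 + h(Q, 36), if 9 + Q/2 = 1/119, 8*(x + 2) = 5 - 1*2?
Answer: 23456717/952 ≈ 24639.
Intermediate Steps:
x = -13/8 (x = -2 + (5 - 1*2)/8 = -2 + (5 - 2)/8 = -2 + (1/8)*3 = -2 + 3/8 = -13/8 ≈ -1.6250)
z(Y, n) = -13/8 + n (z(Y, n) = n - 13/8 = -13/8 + n)
Q = -2140/119 (Q = -18 + 2/119 = -2140/119 ≈ -17.983)
h(s, N) = -13/8 + N + 2*s (h(s, N) = (s + N) + (-13/8 + s) = (N + s) + (-13/8 + s) = -13/8 + N + 2*s)
24641 + h(Q, 36) = 24641 + (-13/8 + 36 + 2*(-2140/119)) = 24641 + (-13/8 + 36 - 4280/119) = 24641 - 1515/952 = 23456717/952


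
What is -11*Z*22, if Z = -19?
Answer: 4598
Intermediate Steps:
-11*Z*22 = -11*(-19)*22 = 209*22 = 4598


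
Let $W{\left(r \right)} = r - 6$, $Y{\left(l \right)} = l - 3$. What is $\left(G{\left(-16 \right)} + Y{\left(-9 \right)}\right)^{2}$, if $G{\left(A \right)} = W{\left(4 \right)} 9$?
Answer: $900$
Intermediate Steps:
$Y{\left(l \right)} = -3 + l$
$W{\left(r \right)} = -6 + r$ ($W{\left(r \right)} = r - 6 = -6 + r$)
$G{\left(A \right)} = -18$ ($G{\left(A \right)} = \left(-6 + 4\right) 9 = \left(-2\right) 9 = -18$)
$\left(G{\left(-16 \right)} + Y{\left(-9 \right)}\right)^{2} = \left(-18 - 12\right)^{2} = \left(-30\right)^{2} = 900$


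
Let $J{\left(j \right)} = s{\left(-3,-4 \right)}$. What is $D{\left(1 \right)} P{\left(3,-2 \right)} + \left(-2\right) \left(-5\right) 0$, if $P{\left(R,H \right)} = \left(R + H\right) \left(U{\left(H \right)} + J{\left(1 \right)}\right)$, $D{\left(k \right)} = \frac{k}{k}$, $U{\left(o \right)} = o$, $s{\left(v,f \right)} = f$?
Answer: $-6$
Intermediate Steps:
$J{\left(j \right)} = -4$
$D{\left(k \right)} = 1$
$P{\left(R,H \right)} = \left(-4 + H\right) \left(H + R\right)$ ($P{\left(R,H \right)} = \left(R + H\right) \left(H - 4\right) = \left(H + R\right) \left(-4 + H\right) = \left(-4 + H\right) \left(H + R\right)$)
$D{\left(1 \right)} P{\left(3,-2 \right)} + \left(-2\right) \left(-5\right) 0 = 1 \left(\left(-2\right)^{2} - -8 - 12 - 6\right) + \left(-2\right) \left(-5\right) 0 = 1 \left(4 + 8 - 12 - 6\right) + 10 \cdot 0 = 1 \left(-6\right) + 0 = -6 + 0 = -6$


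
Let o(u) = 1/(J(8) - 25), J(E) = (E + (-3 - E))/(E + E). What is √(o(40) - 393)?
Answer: I*√63833185/403 ≈ 19.825*I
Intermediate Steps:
J(E) = -3/(2*E) (J(E) = -3*1/(2*E) = -3/(2*E))
o(u) = -16/403 (o(u) = 1/(-3/2/8 - 25) = 1/(-3/2*⅛ - 25) = 1/(-3/16 - 25) = 1/(-403/16) = -16/403)
√(o(40) - 393) = √(-16/403 - 393) = √(-158395/403) = I*√63833185/403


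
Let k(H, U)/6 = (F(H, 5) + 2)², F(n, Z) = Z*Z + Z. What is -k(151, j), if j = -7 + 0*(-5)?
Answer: -6144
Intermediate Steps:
F(n, Z) = Z + Z² (F(n, Z) = Z² + Z = Z + Z²)
j = -7 (j = -7 + 0 = -7)
k(H, U) = 6144 (k(H, U) = 6*(5*(1 + 5) + 2)² = 6*(5*6 + 2)² = 6*(30 + 2)² = 6*32² = 6*1024 = 6144)
-k(151, j) = -1*6144 = -6144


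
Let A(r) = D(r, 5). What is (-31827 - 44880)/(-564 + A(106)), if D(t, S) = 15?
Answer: 8523/61 ≈ 139.72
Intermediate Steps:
A(r) = 15
(-31827 - 44880)/(-564 + A(106)) = (-31827 - 44880)/(-564 + 15) = -76707/(-549) = -76707*(-1/549) = 8523/61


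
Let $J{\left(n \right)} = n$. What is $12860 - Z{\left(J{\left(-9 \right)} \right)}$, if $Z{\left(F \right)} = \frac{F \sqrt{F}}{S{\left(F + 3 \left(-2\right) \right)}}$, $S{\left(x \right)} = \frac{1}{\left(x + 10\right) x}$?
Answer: $12860 + 2025 i \approx 12860.0 + 2025.0 i$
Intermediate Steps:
$S{\left(x \right)} = \frac{1}{x \left(10 + x\right)}$ ($S{\left(x \right)} = \frac{1}{\left(10 + x\right) x} = \frac{1}{x \left(10 + x\right)}$)
$Z{\left(F \right)} = F^{\frac{3}{2}} \left(-6 + F\right) \left(4 + F\right)$ ($Z{\left(F \right)} = \frac{F \sqrt{F}}{\frac{1}{F + 3 \left(-2\right)} \frac{1}{10 + \left(F + 3 \left(-2\right)\right)}} = \frac{F^{\frac{3}{2}}}{\frac{1}{F - 6} \frac{1}{10 + \left(F - 6\right)}} = \frac{F^{\frac{3}{2}}}{\frac{1}{-6 + F} \frac{1}{10 + \left(-6 + F\right)}} = \frac{F^{\frac{3}{2}}}{\frac{1}{-6 + F} \frac{1}{4 + F}} = F^{\frac{3}{2}} \left(-6 + F\right) \left(4 + F\right)$)
$12860 - Z{\left(J{\left(-9 \right)} \right)} = 12860 - \left(-9\right)^{\frac{3}{2}} \left(-6 - 9\right) \left(4 - 9\right) = 12860 - - 27 i \left(-15\right) \left(-5\right) = 12860 - - 2025 i = 12860 + 2025 i$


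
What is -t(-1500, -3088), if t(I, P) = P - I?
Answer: 1588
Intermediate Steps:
-t(-1500, -3088) = -(-3088 - 1*(-1500)) = -(-3088 + 1500) = -1*(-1588) = 1588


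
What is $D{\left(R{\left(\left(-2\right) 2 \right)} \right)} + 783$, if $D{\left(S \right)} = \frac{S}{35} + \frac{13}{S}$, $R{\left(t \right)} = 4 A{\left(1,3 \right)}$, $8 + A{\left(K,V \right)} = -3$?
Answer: $\frac{1203429}{1540} \approx 781.45$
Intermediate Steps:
$A{\left(K,V \right)} = -11$ ($A{\left(K,V \right)} = -8 - 3 = -11$)
$R{\left(t \right)} = -44$ ($R{\left(t \right)} = 4 \left(-11\right) = -44$)
$D{\left(S \right)} = \frac{13}{S} + \frac{S}{35}$ ($D{\left(S \right)} = S \frac{1}{35} + \frac{13}{S} = \frac{S}{35} + \frac{13}{S} = \frac{13}{S} + \frac{S}{35}$)
$D{\left(R{\left(\left(-2\right) 2 \right)} \right)} + 783 = \left(\frac{13}{-44} + \frac{1}{35} \left(-44\right)\right) + 783 = \left(13 \left(- \frac{1}{44}\right) - \frac{44}{35}\right) + 783 = \left(- \frac{13}{44} - \frac{44}{35}\right) + 783 = - \frac{2391}{1540} + 783 = \frac{1203429}{1540}$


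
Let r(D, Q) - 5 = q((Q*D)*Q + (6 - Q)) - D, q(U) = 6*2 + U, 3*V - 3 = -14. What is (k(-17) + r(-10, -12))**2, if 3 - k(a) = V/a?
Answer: 5041426009/2601 ≈ 1.9383e+6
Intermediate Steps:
V = -11/3 (V = 1 + (1/3)*(-14) = 1 - 14/3 = -11/3 ≈ -3.6667)
q(U) = 12 + U
r(D, Q) = 23 - D - Q + D*Q**2 (r(D, Q) = 5 + ((12 + ((Q*D)*Q + (6 - Q))) - D) = 5 + ((12 + ((D*Q)*Q + (6 - Q))) - D) = 5 + ((12 + (D*Q**2 + (6 - Q))) - D) = 5 + ((12 + (6 - Q + D*Q**2)) - D) = 5 + ((18 - Q + D*Q**2) - D) = 5 + (18 - D - Q + D*Q**2) = 23 - D - Q + D*Q**2)
k(a) = 3 + 11/(3*a) (k(a) = 3 - (-11)/(3*a) = 3 + 11/(3*a))
(k(-17) + r(-10, -12))**2 = ((3 + (11/3)/(-17)) + (23 - 1*(-10) - 1*(-12) - 10*(-12)**2))**2 = ((3 + (11/3)*(-1/17)) + (23 + 10 + 12 - 10*144))**2 = ((3 - 11/51) + (23 + 10 + 12 - 1440))**2 = (142/51 - 1395)**2 = (-71003/51)**2 = 5041426009/2601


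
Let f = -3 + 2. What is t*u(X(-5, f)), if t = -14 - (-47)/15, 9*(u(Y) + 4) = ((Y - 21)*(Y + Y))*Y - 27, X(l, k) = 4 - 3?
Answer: 16789/135 ≈ 124.36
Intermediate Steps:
f = -1
X(l, k) = 1
u(Y) = -7 + 2*Y²*(-21 + Y)/9 (u(Y) = -4 + (((Y - 21)*(Y + Y))*Y - 27)/9 = -4 + (((-21 + Y)*(2*Y))*Y - 27)/9 = -4 + ((2*Y*(-21 + Y))*Y - 27)/9 = -4 + (2*Y²*(-21 + Y) - 27)/9 = -4 + (-27 + 2*Y²*(-21 + Y))/9 = -4 + (-3 + 2*Y²*(-21 + Y)/9) = -7 + 2*Y²*(-21 + Y)/9)
t = -163/15 (t = -14 - (-47)/15 = -14 - 1*(-47/15) = -14 + 47/15 = -163/15 ≈ -10.867)
t*u(X(-5, f)) = -163*(-7 - 14/3*1² + (2/9)*1³)/15 = -163*(-7 - 14/3*1 + (2/9)*1)/15 = -163*(-7 - 14/3 + 2/9)/15 = -163/15*(-103/9) = 16789/135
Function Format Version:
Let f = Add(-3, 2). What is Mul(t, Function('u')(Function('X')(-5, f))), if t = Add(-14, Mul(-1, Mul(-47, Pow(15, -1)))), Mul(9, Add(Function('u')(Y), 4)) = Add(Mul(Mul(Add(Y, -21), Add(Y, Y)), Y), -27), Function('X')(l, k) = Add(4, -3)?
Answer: Rational(16789, 135) ≈ 124.36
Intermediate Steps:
f = -1
Function('X')(l, k) = 1
Function('u')(Y) = Add(-7, Mul(Rational(2, 9), Pow(Y, 2), Add(-21, Y))) (Function('u')(Y) = Add(-4, Mul(Rational(1, 9), Add(Mul(Mul(Add(Y, -21), Add(Y, Y)), Y), -27))) = Add(-4, Mul(Rational(1, 9), Add(Mul(Mul(Add(-21, Y), Mul(2, Y)), Y), -27))) = Add(-4, Mul(Rational(1, 9), Add(Mul(Mul(2, Y, Add(-21, Y)), Y), -27))) = Add(-4, Mul(Rational(1, 9), Add(Mul(2, Pow(Y, 2), Add(-21, Y)), -27))) = Add(-4, Mul(Rational(1, 9), Add(-27, Mul(2, Pow(Y, 2), Add(-21, Y))))) = Add(-4, Add(-3, Mul(Rational(2, 9), Pow(Y, 2), Add(-21, Y)))) = Add(-7, Mul(Rational(2, 9), Pow(Y, 2), Add(-21, Y))))
t = Rational(-163, 15) (t = Add(-14, Mul(-1, Mul(-47, Rational(1, 15)))) = Add(-14, Mul(-1, Rational(-47, 15))) = Add(-14, Rational(47, 15)) = Rational(-163, 15) ≈ -10.867)
Mul(t, Function('u')(Function('X')(-5, f))) = Mul(Rational(-163, 15), Add(-7, Mul(Rational(-14, 3), Pow(1, 2)), Mul(Rational(2, 9), Pow(1, 3)))) = Mul(Rational(-163, 15), Add(-7, Mul(Rational(-14, 3), 1), Mul(Rational(2, 9), 1))) = Mul(Rational(-163, 15), Add(-7, Rational(-14, 3), Rational(2, 9))) = Mul(Rational(-163, 15), Rational(-103, 9)) = Rational(16789, 135)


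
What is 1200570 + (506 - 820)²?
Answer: 1299166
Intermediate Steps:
1200570 + (506 - 820)² = 1200570 + (-314)² = 1200570 + 98596 = 1299166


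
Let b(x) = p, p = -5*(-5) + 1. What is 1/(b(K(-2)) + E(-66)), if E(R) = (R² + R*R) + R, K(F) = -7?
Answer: 1/8672 ≈ 0.00011531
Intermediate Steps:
p = 26 (p = 25 + 1 = 26)
b(x) = 26
E(R) = R + 2*R² (E(R) = (R² + R²) + R = 2*R² + R = R + 2*R²)
1/(b(K(-2)) + E(-66)) = 1/(26 - 66*(1 + 2*(-66))) = 1/(26 - 66*(1 - 132)) = 1/(26 - 66*(-131)) = 1/(26 + 8646) = 1/8672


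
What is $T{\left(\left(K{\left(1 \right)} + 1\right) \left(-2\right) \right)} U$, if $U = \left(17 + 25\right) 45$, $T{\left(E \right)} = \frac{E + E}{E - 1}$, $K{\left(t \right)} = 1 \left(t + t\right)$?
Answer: $3240$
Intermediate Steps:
$K{\left(t \right)} = 2 t$ ($K{\left(t \right)} = 1 \cdot 2 t = 2 t$)
$T{\left(E \right)} = \frac{2 E}{-1 + E}$
$U = 1890$ ($U = 42 \cdot 45 = 1890$)
$T{\left(\left(K{\left(1 \right)} + 1\right) \left(-2\right) \right)} U = \frac{2 \left(2 \cdot 1 + 1\right) \left(-2\right)}{-1 + \left(2 \cdot 1 + 1\right) \left(-2\right)} 1890 = \frac{2 \left(2 + 1\right) \left(-2\right)}{-1 + \left(2 + 1\right) \left(-2\right)} 1890 = \frac{2 \cdot 3 \left(-2\right)}{-1 + 3 \left(-2\right)} 1890 = 2 \left(-6\right) \frac{1}{-1 - 6} \cdot 1890 = 2 \left(-6\right) \frac{1}{-7} \cdot 1890 = 2 \left(-6\right) \left(- \frac{1}{7}\right) 1890 = \frac{12}{7} \cdot 1890 = 3240$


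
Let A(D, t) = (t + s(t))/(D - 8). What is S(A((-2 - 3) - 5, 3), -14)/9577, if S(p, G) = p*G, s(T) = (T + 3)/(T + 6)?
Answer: 77/258579 ≈ 0.00029778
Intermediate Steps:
s(T) = (3 + T)/(6 + T)
A(D, t) = (t + (3 + t)/(6 + t))/(-8 + D) (A(D, t) = (t + (3 + t)/(6 + t))/(D - 8) = (t + (3 + t)/(6 + t))/(-8 + D))
S(p, G) = G*p
S(A((-2 - 3) - 5, 3), -14)/9577 = -14*(3 + 3 + 3*(6 + 3))/((-8 + ((-2 - 3) - 5))*(6 + 3))/9577 = -14*(3 + 3 + 3*9)/((-8 + (-5 - 5))*9)*(1/9577) = -14*(3 + 3 + 27)/((-8 - 10)*9)*(1/9577) = -14*33/((-18)*9)*(1/9577) = -(-7)*33/(9*9)*(1/9577) = -14*(-11/54)*(1/9577) = (77/27)*(1/9577) = 77/258579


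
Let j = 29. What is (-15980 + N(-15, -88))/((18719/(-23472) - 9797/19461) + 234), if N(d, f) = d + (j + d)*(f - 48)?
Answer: -2725353002736/35431428295 ≈ -76.919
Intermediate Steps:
N(d, f) = d + (-48 + f)*(29 + d) (N(d, f) = d + (29 + d)*(f - 48) = d + (29 + d)*(-48 + f) = d + (-48 + f)*(29 + d))
(-15980 + N(-15, -88))/((18719/(-23472) - 9797/19461) + 234) = (-15980 + (-1392 - 47*(-15) + 29*(-88) - 15*(-88)))/((18719/(-23472) - 9797/19461) + 234) = (-15980 + (-1392 + 705 - 2552 + 1320))/((18719*(-1/23472) - 9797*1/19461) + 234) = (-15980 - 1919)/((-18719/23472 - 9797/19461) + 234) = -17899/(-198081881/152262864 + 234) = -17899/35431428295/152262864 = -17899*152262864/35431428295 = -2725353002736/35431428295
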